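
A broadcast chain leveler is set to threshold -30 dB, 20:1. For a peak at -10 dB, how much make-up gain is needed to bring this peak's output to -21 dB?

The peak compresses to -30 + 20/20 = -29 dB.
To reach -21 dB requires -21 − (-29) = 8 dB of make-up.

8 dB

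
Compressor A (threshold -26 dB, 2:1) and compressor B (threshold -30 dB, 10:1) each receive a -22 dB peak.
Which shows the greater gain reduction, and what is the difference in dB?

A: 4 dB over, compressed to 2 dB over, so 2 dB of GR.
B: 8 dB over, compressed to 0.8 dB over, so 7.2 dB of GR.
B reduces 5.2 dB more.

B, by 5.2 dB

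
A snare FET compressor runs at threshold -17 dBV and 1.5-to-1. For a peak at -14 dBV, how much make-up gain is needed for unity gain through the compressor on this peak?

Overshoot 3 dB → 3/1.5 = 2 dB after compression, so the compressed level is -17 + 2 = -15 dBV.
Make-up = target − compressed = -14 − (-15) = 1 dB.

1 dB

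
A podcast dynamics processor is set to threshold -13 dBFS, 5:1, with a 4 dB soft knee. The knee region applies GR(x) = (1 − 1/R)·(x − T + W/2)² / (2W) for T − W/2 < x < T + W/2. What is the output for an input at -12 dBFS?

x − T + W/2 = -12 − (-13) + 2 = 3.
GR = (1 − 1/5) × 3² / 8 = 0.8 × 9 / 8 = 0.9 dB.
Output = -12 − 0.9 = -12.9 dBFS.

-12.9 dBFS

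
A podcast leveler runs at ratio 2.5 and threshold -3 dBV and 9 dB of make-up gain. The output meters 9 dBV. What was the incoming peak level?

4.5 dBV

Stripping the +9 dB make-up gives 0 dBV at the gain stage.
That's 3 dB above the -3 dBV threshold.
Undo the ratio: input overshoot = 3 × 2.5 = 7.5 dB, giving input = 4.5 dBV.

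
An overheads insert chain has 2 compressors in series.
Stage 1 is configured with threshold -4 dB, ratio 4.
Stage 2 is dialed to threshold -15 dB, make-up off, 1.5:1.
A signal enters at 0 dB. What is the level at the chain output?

Stage 1: 0 dB is 4 dB over -4 dB; at 4:1 that becomes 1 dB over, giving -3 dB.
Stage 2: -3 dB is 12 dB over -15 dB; at 1.5:1 that becomes 8 dB over, giving -7 dB.

-7 dB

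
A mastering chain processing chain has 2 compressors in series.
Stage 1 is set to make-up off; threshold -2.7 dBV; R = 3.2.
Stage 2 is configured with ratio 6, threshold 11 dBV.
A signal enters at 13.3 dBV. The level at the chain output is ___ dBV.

Stage 1: 13.3 dBV is 16 dB over -2.7 dBV; at 3.2:1 that becomes 5 dB over, giving 2.3 dBV.
Stage 2: 2.3 dBV is at or below the 11 dBV threshold — no compression; output 2.3 dBV.

2.3 dBV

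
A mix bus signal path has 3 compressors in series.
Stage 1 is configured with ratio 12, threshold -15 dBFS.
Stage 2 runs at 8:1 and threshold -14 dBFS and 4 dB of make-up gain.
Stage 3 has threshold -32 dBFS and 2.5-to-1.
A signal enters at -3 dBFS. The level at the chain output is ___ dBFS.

Stage 1: overshoot 12 dB → 12/12 = 1 dB → -14 dBFS.
Stage 2: -14 dBFS ≤ -14 dBFS, so stage 2 doesn't engage; make-up brings it to -10 dBFS.
Stage 3: 22 dB above -32 dBFS, reduced 2.5:1 to 8.8 dB above → -23.2 dBFS.

-23.2 dBFS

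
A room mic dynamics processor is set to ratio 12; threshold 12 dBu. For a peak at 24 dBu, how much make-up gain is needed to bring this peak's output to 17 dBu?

Overshoot 12 dB → 12/12 = 1 dB after compression, so the compressed level is 12 + 1 = 13 dBu.
Make-up = target − compressed = 17 − 13 = 4 dB.

4 dB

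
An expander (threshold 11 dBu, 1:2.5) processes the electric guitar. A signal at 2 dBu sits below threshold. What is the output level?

-11.5 dBu

Undershoot = 11 − 2 = 9 dB.
At 1:2.5, that expands to 22.5 dB under threshold.
Output = 11 − 22.5 = -11.5 dBu.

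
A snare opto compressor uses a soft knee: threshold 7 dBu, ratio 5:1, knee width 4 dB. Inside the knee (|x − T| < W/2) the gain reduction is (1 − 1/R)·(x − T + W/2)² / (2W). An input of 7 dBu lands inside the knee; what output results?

6.6 dBu

x − T + W/2 = 7 − 7 + 2 = 2.
GR = (1 − 1/5) × 2² / 8 = 0.8 × 4 / 8 = 0.4 dB.
Output = 7 − 0.4 = 6.6 dBu.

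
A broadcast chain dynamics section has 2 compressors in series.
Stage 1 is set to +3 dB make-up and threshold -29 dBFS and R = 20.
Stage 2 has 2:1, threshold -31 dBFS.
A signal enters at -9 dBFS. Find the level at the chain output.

-28 dBFS

Stage 1: overshoot 20 dB → 20/20 = 1 dB → -28 dBFS; +3 dB make-up → -25 dBFS.
Stage 2: -25 dBFS is 6 dB over -31 dBFS; at 2:1 that becomes 3 dB over, giving -28 dBFS.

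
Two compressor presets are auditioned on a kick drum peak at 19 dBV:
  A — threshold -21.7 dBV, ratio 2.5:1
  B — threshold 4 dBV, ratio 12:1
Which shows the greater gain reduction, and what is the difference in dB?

A, by 10.67 dB

A: GR = 40.7 − 40.7/2.5 = 24.42 dB.
B: GR = 15 − 15/12 = 13.75 dB.
A reduces 10.67 dB more.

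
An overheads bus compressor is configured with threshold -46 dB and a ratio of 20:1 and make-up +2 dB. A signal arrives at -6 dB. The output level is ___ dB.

-42 dB

Overshoot: -6 − (-46) = 40 dB.
The 40 dB excess becomes 2 dB after 20:1 reduction.
Output = -46 + 2 = -44 dB; make-up adds 2 dB, giving -42 dB.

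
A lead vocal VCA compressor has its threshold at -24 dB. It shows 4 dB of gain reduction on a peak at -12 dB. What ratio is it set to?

1.5:1

Input overshoot = -12 − (-24) = 12 dB.
Output overshoot = 12 − 4 = 8 dB.
Ratio = input overshoot / output overshoot = 12 / 8 = 1.5.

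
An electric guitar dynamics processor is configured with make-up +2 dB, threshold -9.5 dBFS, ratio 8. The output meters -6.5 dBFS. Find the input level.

Before make-up, the level was -6.5 − 2 = -8.5 dBFS.
The compressed level sits -8.5 − (-9.5) = 1 dB over threshold.
Before 8:1 compression the overshoot was 1 × 8 = 8 dB, so input = -9.5 + 8 = -1.5 dBFS.

-1.5 dBFS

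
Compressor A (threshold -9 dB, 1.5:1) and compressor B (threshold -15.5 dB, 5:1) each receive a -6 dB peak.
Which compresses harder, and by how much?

A: 3 dB over, compressed to 2 dB over, so 1 dB of GR.
B: 9.5 dB over, compressed to 1.9 dB over, so 7.6 dB of GR.
B applies 6.6 dB more gain reduction.

B, by 6.6 dB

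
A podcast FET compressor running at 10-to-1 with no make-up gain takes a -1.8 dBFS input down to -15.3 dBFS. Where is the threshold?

-16.8 dBFS

Input is 15 dB above T (since output overshoot × R = input overshoot: (-15.3 − T)·10 = -1.8 − T gives T = -16.8 dBFS).
Check: -16.8 + (-1.8 − (-16.8))/10 = -16.8 + 1.5 = -15.3 dBFS. ✓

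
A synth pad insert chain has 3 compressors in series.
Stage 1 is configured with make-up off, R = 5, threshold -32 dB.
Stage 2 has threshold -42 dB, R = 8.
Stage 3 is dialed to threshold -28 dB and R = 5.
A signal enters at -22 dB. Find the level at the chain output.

Stage 1: -22 dB is 10 dB over -32 dB; at 5:1 that becomes 2 dB over, giving -30 dB.
Stage 2: -30 dB is 12 dB over -42 dB; at 8:1 that becomes 1.5 dB over, giving -40.5 dB.
Stage 3: -40.5 dB is at or below the -28 dB threshold — no compression; output -40.5 dB.

-40.5 dB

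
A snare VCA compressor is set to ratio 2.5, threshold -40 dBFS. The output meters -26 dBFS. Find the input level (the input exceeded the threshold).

-5 dBFS

Post-compression overshoot = -26 − (-40) = 14 dB.
Undo the ratio: input overshoot = 14 × 2.5 = 35 dB, giving input = -5 dBFS.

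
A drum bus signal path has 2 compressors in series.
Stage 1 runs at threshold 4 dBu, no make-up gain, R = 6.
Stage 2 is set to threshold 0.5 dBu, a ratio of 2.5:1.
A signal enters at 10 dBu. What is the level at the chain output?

Stage 1: overshoot 6 dB → 6/6 = 1 dB → 5 dBu.
Stage 2: 4.5 dB above 0.5 dBu, reduced 2.5:1 to 1.8 dB above → 2.3 dBu.

2.3 dBu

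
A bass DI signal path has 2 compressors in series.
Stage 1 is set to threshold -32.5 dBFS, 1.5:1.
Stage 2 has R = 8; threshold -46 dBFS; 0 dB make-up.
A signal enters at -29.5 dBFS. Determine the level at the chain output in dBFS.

Stage 1: 3 dB above -32.5 dBFS, reduced 1.5:1 to 2 dB above → -30.5 dBFS.
Stage 2: overshoot 15.5 dB → 15.5/8 = 1.9375 dB → -44.0625 dBFS.

-44.0625 dBFS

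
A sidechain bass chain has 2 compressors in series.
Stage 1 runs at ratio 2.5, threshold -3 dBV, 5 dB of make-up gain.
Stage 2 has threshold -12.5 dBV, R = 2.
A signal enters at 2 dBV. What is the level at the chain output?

Stage 1: 5 dB above -3 dBV, reduced 2.5:1 to 2 dB above → -1 dBV; +5 dB make-up → 4 dBV.
Stage 2: overshoot 16.5 dB → 16.5/2 = 8.25 dB → -4.25 dBV.

-4.25 dBV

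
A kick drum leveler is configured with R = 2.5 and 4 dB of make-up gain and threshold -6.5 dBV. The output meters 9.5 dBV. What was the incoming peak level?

23.5 dBV

Stripping the +4 dB make-up gives 5.5 dBV at the gain stage.
The compressed level sits 5.5 − (-6.5) = 12 dB over threshold.
Input overshoot = R × output overshoot = 30 dB → input = -6.5 + 30 = 23.5 dBV.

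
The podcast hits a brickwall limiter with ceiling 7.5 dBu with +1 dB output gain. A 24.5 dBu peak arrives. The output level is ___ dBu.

8.5 dBu

The limiter clamps the peak to its 7.5 dBu ceiling.
Output gain then adds 1 dB: 7.5 + 1 = 8.5 dBu.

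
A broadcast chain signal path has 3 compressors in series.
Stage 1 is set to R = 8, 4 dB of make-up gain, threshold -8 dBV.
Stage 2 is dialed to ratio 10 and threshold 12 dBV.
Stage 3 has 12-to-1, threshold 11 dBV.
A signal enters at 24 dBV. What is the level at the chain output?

Stage 1: overshoot 32 dB → 32/8 = 4 dB → -4 dBV; +4 dB make-up → 0 dBV.
Stage 2: below threshold (0 ≤ 12); passes unchanged; output 0 dBV.
Stage 3: 0 dBV ≤ 11 dBV, so stage 3 doesn't engage; output 0 dBV.

0 dBV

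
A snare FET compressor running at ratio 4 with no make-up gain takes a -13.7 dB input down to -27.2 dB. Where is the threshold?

-31.7 dB

Let T be the threshold. Output overshoot = (input overshoot)/R, so -27.2 − T = (-13.7 − T)/4.
4·(-27.2 − T) = -13.7 − T → 3·T = -108.8 − (-13.7) = -95.1.
T = -95.1/3 = -31.7 dB.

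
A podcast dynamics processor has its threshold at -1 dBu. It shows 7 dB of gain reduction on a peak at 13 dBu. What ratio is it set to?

2:1

Input overshoot = 13 − (-1) = 14 dB.
Output overshoot = 14 − 7 = 7 dB.
Ratio = input overshoot / output overshoot = 14 / 7 = 2.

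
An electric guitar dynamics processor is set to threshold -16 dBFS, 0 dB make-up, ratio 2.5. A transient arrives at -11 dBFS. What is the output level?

The input is 5 dB above the -16 dBFS threshold.
2.5:1 compression reduces that to 5/2.5 = 2 dB over.
Output = -16 + 2 = -14 dBFS.

-14 dBFS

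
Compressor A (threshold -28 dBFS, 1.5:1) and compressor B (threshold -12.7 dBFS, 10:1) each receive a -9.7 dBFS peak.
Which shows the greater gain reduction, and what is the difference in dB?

A: GR = 18.3 − 18.3/1.5 = 6.1 dB.
B: GR = 3 − 3/10 = 2.7 dB.
A reduces 3.4 dB more.

A, by 3.4 dB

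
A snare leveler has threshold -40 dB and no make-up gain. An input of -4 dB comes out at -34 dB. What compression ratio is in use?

Input overshoot = -4 − (-40) = 36 dB; output overshoot = -34 − (-40) = 6 dB.
Ratio = 36 / 6 = 6.

6:1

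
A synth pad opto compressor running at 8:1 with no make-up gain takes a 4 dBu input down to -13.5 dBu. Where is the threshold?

-16 dBu

Input is 20 dB above T (since output overshoot × R = input overshoot: (-13.5 − T)·8 = 4 − T gives T = -16 dBu).
Check: -16 + (4 − (-16))/8 = -16 + 2.5 = -13.5 dBu. ✓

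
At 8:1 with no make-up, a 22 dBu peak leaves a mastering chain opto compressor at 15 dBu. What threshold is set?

Input is 8 dB above T (since output overshoot × R = input overshoot: (15 − T)·8 = 22 − T gives T = 14 dBu).
Check: 14 + (22 − 14)/8 = 14 + 1 = 15 dBu. ✓

14 dBu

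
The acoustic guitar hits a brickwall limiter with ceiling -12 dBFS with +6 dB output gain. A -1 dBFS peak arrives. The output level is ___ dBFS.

-6 dBFS

A brickwall limiter is an ∞:1 compressor: any input above the ceiling is clamped to -12 dBFS.
Output gain then adds 6 dB: -12 + 6 = -6 dBFS.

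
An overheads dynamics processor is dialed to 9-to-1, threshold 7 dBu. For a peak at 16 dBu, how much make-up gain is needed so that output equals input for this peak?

Overshoot 9 dB → 9/9 = 1 dB after compression, so the compressed level is 7 + 1 = 8 dBu.
Make-up = target − compressed = 16 − 8 = 8 dB.

8 dB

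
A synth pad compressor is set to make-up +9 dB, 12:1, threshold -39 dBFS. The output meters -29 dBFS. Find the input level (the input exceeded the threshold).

-27 dBFS

Remove make-up: -29 − 9 = -38 dBFS.
Post-compression overshoot = -38 − (-39) = 1 dB.
Before 12:1 compression the overshoot was 1 × 12 = 12 dB, so input = -39 + 12 = -27 dBFS.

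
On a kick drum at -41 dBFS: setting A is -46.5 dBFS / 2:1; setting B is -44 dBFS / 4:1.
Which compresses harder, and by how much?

A, by 0.5 dB

A: overshoot 5.5 dB → output overshoot 2.75 dB → GR 2.75 dB.
B: overshoot 3 dB → output overshoot 0.75 dB → GR 2.25 dB.
A applies 0.5 dB more gain reduction.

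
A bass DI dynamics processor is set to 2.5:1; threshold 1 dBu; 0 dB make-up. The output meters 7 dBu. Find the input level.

That's 6 dB above the 1 dBu threshold.
Before 2.5:1 compression the overshoot was 6 × 2.5 = 15 dB, so input = 1 + 15 = 16 dBu.

16 dBu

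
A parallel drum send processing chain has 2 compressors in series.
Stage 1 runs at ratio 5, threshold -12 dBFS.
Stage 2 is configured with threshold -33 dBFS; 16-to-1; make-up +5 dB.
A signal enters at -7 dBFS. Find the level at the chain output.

Stage 1: -7 dBFS is 5 dB over -12 dBFS; at 5:1 that becomes 1 dB over, giving -11 dBFS.
Stage 2: -11 dBFS is 22 dB over -33 dBFS; at 16:1 that becomes 1.375 dB over, giving -31.625 dBFS; +5 dB make-up → -26.625 dBFS.

-26.625 dBFS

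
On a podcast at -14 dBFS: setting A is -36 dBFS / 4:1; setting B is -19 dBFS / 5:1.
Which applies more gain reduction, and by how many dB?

A, by 12.5 dB

A: GR = 22 − 22/4 = 16.5 dB.
B: GR = 5 − 5/5 = 4 dB.
A applies 12.5 dB more gain reduction.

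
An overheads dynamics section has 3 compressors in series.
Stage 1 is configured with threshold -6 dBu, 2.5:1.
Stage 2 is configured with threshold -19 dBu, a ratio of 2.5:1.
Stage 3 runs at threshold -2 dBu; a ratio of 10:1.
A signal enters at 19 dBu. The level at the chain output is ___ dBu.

Stage 1: 25 dB above -6 dBu, reduced 2.5:1 to 10 dB above → 4 dBu.
Stage 2: 4 dBu is 23 dB over -19 dBu; at 2.5:1 that becomes 9.2 dB over, giving -9.8 dBu.
Stage 3: below threshold (-9.8 ≤ -2); passes unchanged; output -9.8 dBu.

-9.8 dBu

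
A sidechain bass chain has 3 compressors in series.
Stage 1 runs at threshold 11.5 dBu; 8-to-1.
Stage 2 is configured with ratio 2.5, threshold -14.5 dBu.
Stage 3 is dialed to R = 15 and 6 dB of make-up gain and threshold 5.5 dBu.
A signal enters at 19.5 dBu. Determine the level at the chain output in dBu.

Stage 1: 8 dB above 11.5 dBu, reduced 8:1 to 1 dB above → 12.5 dBu.
Stage 2: 27 dB above -14.5 dBu, reduced 2.5:1 to 10.8 dB above → -3.7 dBu.
Stage 3: below threshold (-3.7 ≤ 5.5); passes unchanged; make-up brings it to 2.3 dBu.

2.3 dBu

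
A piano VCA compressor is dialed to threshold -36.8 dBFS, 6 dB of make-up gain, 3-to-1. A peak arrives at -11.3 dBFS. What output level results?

-22.3 dBFS

-11.3 dBFS sits 25.5 dB over threshold.
3:1 compression reduces that to 25.5/3 = 8.5 dB over.
So the level is -36.8 + 8.5 = -28.3 dBFS; make-up adds 6 dB, giving -22.3 dBFS.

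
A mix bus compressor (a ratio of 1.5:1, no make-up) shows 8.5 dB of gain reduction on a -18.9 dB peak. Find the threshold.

-44.4 dB

Input is 25.5 dB above T (since output overshoot × R = input overshoot: (-27.4 − T)·1.5 = -18.9 − T gives T = -44.4 dB).
Check: -44.4 + (-18.9 − (-44.4))/1.5 = -44.4 + 17 = -27.4 dB. ✓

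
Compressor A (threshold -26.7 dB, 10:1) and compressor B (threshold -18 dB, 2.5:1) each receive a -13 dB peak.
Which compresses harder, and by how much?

A: 13.7 dB over, compressed to 1.37 dB over, so 12.33 dB of GR.
B: 5 dB over, compressed to 2 dB over, so 3 dB of GR.
A reduces 9.33 dB more.

A, by 9.33 dB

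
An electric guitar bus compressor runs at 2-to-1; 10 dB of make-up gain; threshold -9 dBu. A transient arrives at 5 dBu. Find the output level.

8 dBu

The input is 14 dB above the -9 dBu threshold.
At 2:1 the overshoot is divided by 2, leaving 7 dB above threshold.
Output = -9 + 7 = -2 dBu; make-up adds 10 dB, giving 8 dBu.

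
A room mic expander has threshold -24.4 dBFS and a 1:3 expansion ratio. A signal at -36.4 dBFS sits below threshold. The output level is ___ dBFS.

Below threshold, a 1:3 expander applies gain = (3−1)×(T − x) of attenuation.
(3−1) × 12 = 24 dB, so output = -36.4 − 24 = -60.4 dBFS.

-60.4 dBFS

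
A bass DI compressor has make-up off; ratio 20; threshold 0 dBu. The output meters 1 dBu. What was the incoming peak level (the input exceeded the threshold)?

That's 1 dB above the 0 dBu threshold.
Before 20:1 compression the overshoot was 1 × 20 = 20 dB, so input = 0 + 20 = 20 dBu.

20 dBu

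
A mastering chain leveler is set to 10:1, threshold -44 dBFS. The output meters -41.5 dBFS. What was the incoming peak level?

-19 dBFS

Post-compression overshoot = -41.5 − (-44) = 2.5 dB.
Input overshoot = R × output overshoot = 25 dB → input = -44 + 25 = -19 dBFS.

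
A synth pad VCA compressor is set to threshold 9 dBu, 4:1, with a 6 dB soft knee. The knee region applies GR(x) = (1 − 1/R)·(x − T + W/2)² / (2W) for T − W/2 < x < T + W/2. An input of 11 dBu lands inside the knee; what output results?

x − T + W/2 = 11 − 9 + 3 = 5.
GR = (1 − 1/4) × 5² / 12 = 0.75 × 25 / 12 = 1.5625 dB.
Output = 11 − 1.5625 = 9.4375 dBu.

9.4375 dBu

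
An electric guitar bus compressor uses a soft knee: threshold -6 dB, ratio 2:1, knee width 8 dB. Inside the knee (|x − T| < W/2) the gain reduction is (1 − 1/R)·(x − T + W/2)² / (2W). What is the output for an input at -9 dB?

x − T + W/2 = -9 − (-6) + 4 = 1.
GR = (1 − 1/2) × 1² / 16 = 0.5 × 1 / 16 = 0.03125 dB.
Output = -9 − 0.03125 = -9.03125 dB.

-9.03125 dB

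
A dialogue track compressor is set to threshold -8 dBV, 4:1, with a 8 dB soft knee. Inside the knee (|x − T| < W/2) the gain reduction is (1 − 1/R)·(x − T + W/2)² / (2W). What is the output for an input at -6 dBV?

x − T + W/2 = -6 − (-8) + 4 = 6.
GR = (1 − 1/4) × 6² / 16 = 0.75 × 36 / 16 = 1.6875 dB.
Output = -6 − 1.6875 = -7.6875 dBV.

-7.6875 dBV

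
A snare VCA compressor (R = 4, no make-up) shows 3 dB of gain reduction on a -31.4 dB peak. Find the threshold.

-35.4 dB

Let T be the threshold. Output overshoot = (input overshoot)/R, so -34.4 − T = (-31.4 − T)/4.
4·(-34.4 − T) = -31.4 − T → 3·T = -137.6 − (-31.4) = -106.2.
T = -106.2/3 = -35.4 dB.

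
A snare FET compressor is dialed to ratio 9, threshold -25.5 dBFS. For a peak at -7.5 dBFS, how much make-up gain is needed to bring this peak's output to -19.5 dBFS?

4 dB

The peak compresses to -25.5 + 18/9 = -23.5 dBFS.
To reach -19.5 dBFS requires -19.5 − (-23.5) = 4 dB of make-up.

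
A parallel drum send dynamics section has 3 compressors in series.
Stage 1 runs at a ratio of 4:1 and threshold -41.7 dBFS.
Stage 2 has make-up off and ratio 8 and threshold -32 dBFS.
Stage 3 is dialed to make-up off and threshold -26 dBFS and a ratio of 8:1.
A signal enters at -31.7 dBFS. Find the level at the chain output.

Stage 1: 10 dB above -41.7 dBFS, reduced 4:1 to 2.5 dB above → -39.2 dBFS.
Stage 2: below threshold (-39.2 ≤ -32); passes unchanged; output -39.2 dBFS.
Stage 3: below threshold (-39.2 ≤ -26); passes unchanged; output -39.2 dBFS.

-39.2 dBFS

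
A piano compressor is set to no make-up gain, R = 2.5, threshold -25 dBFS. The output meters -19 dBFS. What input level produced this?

-10 dBFS

That's 6 dB above the -25 dBFS threshold.
Undo the ratio: input overshoot = 6 × 2.5 = 15 dB, giving input = -10 dBFS.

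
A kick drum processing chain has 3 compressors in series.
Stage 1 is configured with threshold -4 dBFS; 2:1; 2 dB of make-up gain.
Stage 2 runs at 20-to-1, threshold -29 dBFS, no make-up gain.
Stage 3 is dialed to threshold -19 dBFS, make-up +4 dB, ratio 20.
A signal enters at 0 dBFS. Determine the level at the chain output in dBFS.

-23.55 dBFS

Stage 1: 0 dBFS is 4 dB over -4 dBFS; at 2:1 that becomes 2 dB over, giving -2 dBFS; +2 dB make-up → 0 dBFS.
Stage 2: overshoot 29 dB → 29/20 = 1.45 dB → -27.55 dBFS.
Stage 3: -27.55 dBFS ≤ -19 dBFS, so stage 3 doesn't engage; make-up brings it to -23.55 dBFS.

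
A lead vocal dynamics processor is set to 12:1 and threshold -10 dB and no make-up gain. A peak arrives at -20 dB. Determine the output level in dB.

-20 dB is 10 dB below the -10 dB threshold, so no gain reduction is applied.
Output = input = -20 dB.

-20 dB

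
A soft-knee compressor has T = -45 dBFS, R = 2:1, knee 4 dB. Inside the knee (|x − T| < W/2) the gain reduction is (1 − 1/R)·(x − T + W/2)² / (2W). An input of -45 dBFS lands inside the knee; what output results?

x − T + W/2 = -45 − (-45) + 2 = 2.
GR = (1 − 1/2) × 2² / 8 = 0.5 × 4 / 8 = 0.25 dB.
Output = -45 − 0.25 = -45.25 dBFS.

-45.25 dBFS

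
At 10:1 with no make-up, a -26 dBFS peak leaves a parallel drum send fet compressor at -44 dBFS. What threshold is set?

-46 dBFS

Let T be the threshold. Output overshoot = (input overshoot)/R, so -44 − T = (-26 − T)/10.
10·(-44 − T) = -26 − T → 9·T = -440 − (-26) = -414.
T = -414/9 = -46 dBFS.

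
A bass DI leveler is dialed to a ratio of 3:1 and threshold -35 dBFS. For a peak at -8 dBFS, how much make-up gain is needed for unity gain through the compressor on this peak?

18 dB

Overshoot 27 dB → 27/3 = 9 dB after compression, so the compressed level is -35 + 9 = -26 dBFS.
Make-up = target − compressed = -8 − (-26) = 18 dB.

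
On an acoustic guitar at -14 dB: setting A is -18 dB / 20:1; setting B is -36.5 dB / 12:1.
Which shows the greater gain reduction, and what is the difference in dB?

A: overshoot 4 dB → output overshoot 0.2 dB → GR 3.8 dB.
B: overshoot 22.5 dB → output overshoot 1.875 dB → GR 20.625 dB.
B applies 16.825 dB more gain reduction.

B, by 16.825 dB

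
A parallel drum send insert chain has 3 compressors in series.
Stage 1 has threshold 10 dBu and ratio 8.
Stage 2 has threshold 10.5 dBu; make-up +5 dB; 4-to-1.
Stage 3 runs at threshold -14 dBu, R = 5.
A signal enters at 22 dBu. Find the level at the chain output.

Stage 1: overshoot 12 dB → 12/8 = 1.5 dB → 11.5 dBu.
Stage 2: overshoot 1 dB → 1/4 = 0.25 dB → 10.75 dBu; +5 dB make-up → 15.75 dBu.
Stage 3: 29.75 dB above -14 dBu, reduced 5:1 to 5.95 dB above → -8.05 dBu.

-8.05 dBu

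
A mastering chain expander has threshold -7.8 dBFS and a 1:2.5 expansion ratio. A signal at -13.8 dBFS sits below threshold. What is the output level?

The input is 6 dB below the -7.8 dBFS threshold.
A 1:2.5 expander multiplies undershoot by 2.5: 6 × 2.5 = 15 dB below threshold.
Output = -7.8 − 15 = -22.8 dBFS.

-22.8 dBFS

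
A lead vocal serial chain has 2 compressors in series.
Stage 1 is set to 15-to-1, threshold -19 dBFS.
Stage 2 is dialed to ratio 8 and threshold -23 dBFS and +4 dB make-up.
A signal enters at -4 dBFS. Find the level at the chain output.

Stage 1: 15 dB above -19 dBFS, reduced 15:1 to 1 dB above → -18 dBFS.
Stage 2: overshoot 5 dB → 5/8 = 0.625 dB → -22.375 dBFS; +4 dB make-up → -18.375 dBFS.

-18.375 dBFS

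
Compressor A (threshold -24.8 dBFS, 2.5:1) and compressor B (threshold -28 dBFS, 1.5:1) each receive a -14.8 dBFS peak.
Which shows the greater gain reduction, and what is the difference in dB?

A, by 1.6 dB

A: GR = 10 − 10/2.5 = 6 dB.
B: GR = 13.2 − 13.2/1.5 = 4.4 dB.
Difference: 1.6 dB in favour of A.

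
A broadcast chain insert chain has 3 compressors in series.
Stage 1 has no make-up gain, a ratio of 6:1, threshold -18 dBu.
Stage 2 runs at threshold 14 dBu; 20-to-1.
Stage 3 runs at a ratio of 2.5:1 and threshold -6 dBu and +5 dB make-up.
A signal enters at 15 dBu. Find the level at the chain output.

-7.5 dBu

Stage 1: 33 dB above -18 dBu, reduced 6:1 to 5.5 dB above → -12.5 dBu.
Stage 2: below threshold (-12.5 ≤ 14); passes unchanged; output -12.5 dBu.
Stage 3: -12.5 dBu is at or below the -6 dBu threshold — no compression; make-up brings it to -7.5 dBu.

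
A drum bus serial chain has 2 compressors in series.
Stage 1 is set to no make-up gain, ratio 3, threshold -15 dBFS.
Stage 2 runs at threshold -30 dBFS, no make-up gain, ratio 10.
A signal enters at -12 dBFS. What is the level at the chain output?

Stage 1: -12 dBFS is 3 dB over -15 dBFS; at 3:1 that becomes 1 dB over, giving -14 dBFS.
Stage 2: -14 dBFS is 16 dB over -30 dBFS; at 10:1 that becomes 1.6 dB over, giving -28.4 dBFS.

-28.4 dBFS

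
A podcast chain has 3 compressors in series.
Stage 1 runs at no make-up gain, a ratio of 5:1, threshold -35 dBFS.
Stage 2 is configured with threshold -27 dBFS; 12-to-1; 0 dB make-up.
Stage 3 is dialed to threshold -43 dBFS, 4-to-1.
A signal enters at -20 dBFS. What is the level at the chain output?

Stage 1: 15 dB above -35 dBFS, reduced 5:1 to 3 dB above → -32 dBFS.
Stage 2: -32 dBFS ≤ -27 dBFS, so stage 2 doesn't engage; output -32 dBFS.
Stage 3: 11 dB above -43 dBFS, reduced 4:1 to 2.75 dB above → -40.25 dBFS.

-40.25 dBFS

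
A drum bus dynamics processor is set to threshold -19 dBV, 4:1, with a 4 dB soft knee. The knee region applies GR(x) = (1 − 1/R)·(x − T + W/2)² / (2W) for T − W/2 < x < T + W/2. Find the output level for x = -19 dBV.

x − T + W/2 = -19 − (-19) + 2 = 2.
GR = (1 − 1/4) × 2² / 8 = 0.75 × 4 / 8 = 0.375 dB.
Output = -19 − 0.375 = -19.375 dBV.

-19.375 dBV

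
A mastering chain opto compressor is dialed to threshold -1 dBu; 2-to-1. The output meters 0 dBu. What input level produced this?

The compressed level sits 0 − (-1) = 1 dB over threshold.
Undo the ratio: input overshoot = 1 × 2 = 2 dB, giving input = 1 dBu.

1 dBu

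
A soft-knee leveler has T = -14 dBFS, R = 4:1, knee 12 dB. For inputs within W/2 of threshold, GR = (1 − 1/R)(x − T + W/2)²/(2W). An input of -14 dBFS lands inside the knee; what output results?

-15.125 dBFS

x − T + W/2 = -14 − (-14) + 6 = 6.
GR = (1 − 1/4) × 6² / 24 = 0.75 × 36 / 24 = 1.125 dB.
Output = -14 − 1.125 = -15.125 dBFS.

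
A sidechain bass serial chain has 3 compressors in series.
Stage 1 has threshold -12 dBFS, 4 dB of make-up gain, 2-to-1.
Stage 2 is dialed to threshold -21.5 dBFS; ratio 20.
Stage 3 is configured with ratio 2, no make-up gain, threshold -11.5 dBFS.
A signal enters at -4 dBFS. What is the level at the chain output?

Stage 1: -4 dBFS is 8 dB over -12 dBFS; at 2:1 that becomes 4 dB over, giving -8 dBFS; +4 dB make-up → -4 dBFS.
Stage 2: -4 dBFS is 17.5 dB over -21.5 dBFS; at 20:1 that becomes 0.875 dB over, giving -20.625 dBFS.
Stage 3: below threshold (-20.625 ≤ -11.5); passes unchanged; output -20.625 dBFS.

-20.625 dBFS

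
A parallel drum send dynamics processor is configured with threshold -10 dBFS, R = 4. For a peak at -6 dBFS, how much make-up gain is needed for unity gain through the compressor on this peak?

Without make-up, output = threshold + overshoot/4 = -10 + 1 = -9 dBFS.
Gap to target: 3 dB.

3 dB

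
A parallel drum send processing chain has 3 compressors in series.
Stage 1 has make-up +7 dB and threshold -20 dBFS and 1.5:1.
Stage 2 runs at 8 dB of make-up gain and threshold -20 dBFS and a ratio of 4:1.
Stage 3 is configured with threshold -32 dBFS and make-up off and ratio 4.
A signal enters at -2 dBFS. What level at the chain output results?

-25.8125 dBFS

Stage 1: overshoot 18 dB → 18/1.5 = 12 dB → -8 dBFS; +7 dB make-up → -1 dBFS.
Stage 2: overshoot 19 dB → 19/4 = 4.75 dB → -15.25 dBFS; +8 dB make-up → -7.25 dBFS.
Stage 3: overshoot 24.75 dB → 24.75/4 = 6.1875 dB → -25.8125 dBFS.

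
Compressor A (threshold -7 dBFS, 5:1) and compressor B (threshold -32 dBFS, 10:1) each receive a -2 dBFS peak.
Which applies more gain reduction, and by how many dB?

B, by 23 dB

A: 5 dB over, compressed to 1 dB over, so 4 dB of GR.
B: 30 dB over, compressed to 3 dB over, so 27 dB of GR.
B reduces 23 dB more.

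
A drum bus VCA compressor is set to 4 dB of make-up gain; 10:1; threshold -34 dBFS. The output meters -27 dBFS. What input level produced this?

Before make-up, the level was -27 − 4 = -31 dBFS.
Post-compression overshoot = -31 − (-34) = 3 dB.
Undo the ratio: input overshoot = 3 × 10 = 30 dB, giving input = -4 dBFS.

-4 dBFS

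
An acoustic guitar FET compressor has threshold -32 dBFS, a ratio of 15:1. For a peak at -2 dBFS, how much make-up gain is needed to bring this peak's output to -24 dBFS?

Overshoot 30 dB → 30/15 = 2 dB after compression, so the compressed level is -32 + 2 = -30 dBFS.
Make-up = target − compressed = -24 − (-30) = 6 dB.

6 dB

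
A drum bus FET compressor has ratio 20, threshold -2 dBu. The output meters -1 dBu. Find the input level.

The compressed level sits -1 − (-2) = 1 dB over threshold.
Input overshoot = R × output overshoot = 20 dB → input = -2 + 20 = 18 dBu.

18 dBu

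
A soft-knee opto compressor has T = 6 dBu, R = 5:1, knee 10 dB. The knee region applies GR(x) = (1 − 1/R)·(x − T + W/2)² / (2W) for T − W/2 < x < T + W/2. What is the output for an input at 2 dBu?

x − T + W/2 = 2 − 6 + 5 = 1.
GR = (1 − 1/5) × 1² / 20 = 0.8 × 1 / 20 = 0.04 dB.
Output = 2 − 0.04 = 1.96 dBu.

1.96 dBu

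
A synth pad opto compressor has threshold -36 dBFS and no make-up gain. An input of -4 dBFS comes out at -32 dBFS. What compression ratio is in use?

Input overshoot = -4 − (-36) = 32 dB; output overshoot = -32 − (-36) = 4 dB.
Ratio = 32 / 4 = 8.

8:1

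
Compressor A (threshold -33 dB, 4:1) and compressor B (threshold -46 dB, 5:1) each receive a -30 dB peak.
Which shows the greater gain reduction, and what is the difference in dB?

A: GR = 3 − 3/4 = 2.25 dB.
B: GR = 16 − 16/5 = 12.8 dB.
Difference: 10.55 dB in favour of B.

B, by 10.55 dB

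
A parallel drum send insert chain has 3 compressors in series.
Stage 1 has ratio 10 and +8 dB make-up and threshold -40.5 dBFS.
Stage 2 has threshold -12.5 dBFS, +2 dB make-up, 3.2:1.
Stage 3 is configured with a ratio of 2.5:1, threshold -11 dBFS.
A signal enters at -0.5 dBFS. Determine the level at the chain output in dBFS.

-26.5 dBFS

Stage 1: 40 dB above -40.5 dBFS, reduced 10:1 to 4 dB above → -36.5 dBFS; +8 dB make-up → -28.5 dBFS.
Stage 2: -28.5 dBFS is at or below the -12.5 dBFS threshold — no compression; make-up brings it to -26.5 dBFS.
Stage 3: -26.5 dBFS is at or below the -11 dBFS threshold — no compression; output -26.5 dBFS.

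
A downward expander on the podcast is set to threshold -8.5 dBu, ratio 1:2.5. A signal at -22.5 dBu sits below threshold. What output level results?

Undershoot = (-8.5) − (-22.5) = 14 dB.
At 1:2.5, that expands to 35 dB under threshold.
Output = -8.5 − 35 = -43.5 dBu.

-43.5 dBu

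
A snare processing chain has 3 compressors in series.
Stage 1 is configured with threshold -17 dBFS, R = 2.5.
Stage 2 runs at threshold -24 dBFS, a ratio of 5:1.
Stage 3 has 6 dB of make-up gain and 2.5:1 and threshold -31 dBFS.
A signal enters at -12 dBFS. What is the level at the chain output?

-21.48 dBFS

Stage 1: overshoot 5 dB → 5/2.5 = 2 dB → -15 dBFS.
Stage 2: overshoot 9 dB → 9/5 = 1.8 dB → -22.2 dBFS.
Stage 3: -22.2 dBFS is 8.8 dB over -31 dBFS; at 2.5:1 that becomes 3.52 dB over, giving -27.48 dBFS; +6 dB make-up → -21.48 dBFS.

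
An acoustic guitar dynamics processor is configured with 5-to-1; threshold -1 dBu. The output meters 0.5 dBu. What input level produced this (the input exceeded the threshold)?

Post-compression overshoot = 0.5 − (-1) = 1.5 dB.
Before 5:1 compression the overshoot was 1.5 × 5 = 7.5 dB, so input = -1 + 7.5 = 6.5 dBu.

6.5 dBu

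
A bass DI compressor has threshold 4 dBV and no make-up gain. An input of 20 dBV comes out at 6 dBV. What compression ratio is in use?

8:1

Input overshoot = 20 − 4 = 16 dB; output overshoot = 6 − 4 = 2 dB.
Ratio = 16 / 2 = 8.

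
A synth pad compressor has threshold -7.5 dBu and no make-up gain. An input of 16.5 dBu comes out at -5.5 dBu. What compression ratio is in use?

Input overshoot = 16.5 − (-7.5) = 24 dB; output overshoot = -5.5 − (-7.5) = 2 dB.
Ratio = 24 / 2 = 12.

12:1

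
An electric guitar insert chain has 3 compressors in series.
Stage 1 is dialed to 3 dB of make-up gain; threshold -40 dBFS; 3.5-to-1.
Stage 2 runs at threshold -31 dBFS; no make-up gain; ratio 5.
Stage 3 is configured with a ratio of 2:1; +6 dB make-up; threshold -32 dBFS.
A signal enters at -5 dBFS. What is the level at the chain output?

Stage 1: overshoot 35 dB → 35/3.5 = 10 dB → -30 dBFS; +3 dB make-up → -27 dBFS.
Stage 2: 4 dB above -31 dBFS, reduced 5:1 to 0.8 dB above → -30.2 dBFS.
Stage 3: -30.2 dBFS is 1.8 dB over -32 dBFS; at 2:1 that becomes 0.9 dB over, giving -31.1 dBFS; +6 dB make-up → -25.1 dBFS.

-25.1 dBFS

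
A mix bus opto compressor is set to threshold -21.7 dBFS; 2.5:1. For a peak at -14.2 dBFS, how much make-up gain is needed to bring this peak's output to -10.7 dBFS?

Overshoot 7.5 dB → 7.5/2.5 = 3 dB after compression, so the compressed level is -21.7 + 3 = -18.7 dBFS.
Make-up = target − compressed = -10.7 − (-18.7) = 8 dB.

8 dB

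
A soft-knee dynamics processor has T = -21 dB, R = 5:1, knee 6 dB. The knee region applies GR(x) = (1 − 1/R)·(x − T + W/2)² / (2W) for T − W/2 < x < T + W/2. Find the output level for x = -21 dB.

-21.6 dB

x − T + W/2 = -21 − (-21) + 3 = 3.
GR = (1 − 1/5) × 3² / 12 = 0.8 × 9 / 12 = 0.6 dB.
Output = -21 − 0.6 = -21.6 dB.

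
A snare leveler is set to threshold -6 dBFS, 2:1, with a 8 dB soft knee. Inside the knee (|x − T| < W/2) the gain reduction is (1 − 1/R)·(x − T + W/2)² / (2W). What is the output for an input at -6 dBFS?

x − T + W/2 = -6 − (-6) + 4 = 4.
GR = (1 − 1/2) × 4² / 16 = 0.5 × 16 / 16 = 0.5 dB.
Output = -6 − 0.5 = -6.5 dBFS.

-6.5 dBFS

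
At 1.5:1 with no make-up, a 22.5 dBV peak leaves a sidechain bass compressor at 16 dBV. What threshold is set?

Gain reduction = 22.5 − 16 = 6.5 dB; output overshoot = GR / (R − 1) = 6.5 / 0.5 = 13 dB.
Threshold = output − output overshoot = 16 − 13 = 3 dBV.

3 dBV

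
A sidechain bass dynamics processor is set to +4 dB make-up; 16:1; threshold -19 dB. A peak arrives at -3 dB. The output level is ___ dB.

The input is 16 dB above the -19 dB threshold.
At 16:1 the overshoot is divided by 16, leaving 1 dB above threshold.
So the level is -19 + 1 = -18 dB; make-up adds 4 dB, giving -14 dB.

-14 dB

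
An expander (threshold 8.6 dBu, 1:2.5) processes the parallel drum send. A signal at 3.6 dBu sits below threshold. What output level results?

-3.9 dBu

Below threshold, a 1:2.5 expander applies gain = (2.5−1)×(T − x) of attenuation.
(2.5−1) × 5 = 7.5 dB, so output = 3.6 − 7.5 = -3.9 dBu.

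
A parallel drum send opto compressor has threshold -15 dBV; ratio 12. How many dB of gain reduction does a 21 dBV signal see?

21 dBV exceeds the threshold by 36 dB.
A 12:1 ratio leaves 3 dB of that excess.
So the signal is attenuated by 36 − 3 = 33 dB.

33 dB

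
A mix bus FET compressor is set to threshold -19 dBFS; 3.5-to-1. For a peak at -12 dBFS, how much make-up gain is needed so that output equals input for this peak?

The peak compresses to -19 + 7/3.5 = -17 dBFS.
To reach -12 dBFS requires -12 − (-17) = 5 dB of make-up.

5 dB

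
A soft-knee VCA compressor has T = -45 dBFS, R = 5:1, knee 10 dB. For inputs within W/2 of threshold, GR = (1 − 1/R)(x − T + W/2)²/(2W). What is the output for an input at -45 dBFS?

x − T + W/2 = -45 − (-45) + 5 = 5.
GR = (1 − 1/5) × 5² / 20 = 0.8 × 25 / 20 = 1 dB.
Output = -45 − 1 = -46 dBFS.

-46 dBFS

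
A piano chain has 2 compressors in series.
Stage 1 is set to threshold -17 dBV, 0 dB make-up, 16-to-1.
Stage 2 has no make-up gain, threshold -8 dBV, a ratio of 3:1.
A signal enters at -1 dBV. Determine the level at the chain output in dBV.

-16 dBV

Stage 1: -1 dBV is 16 dB over -17 dBV; at 16:1 that becomes 1 dB over, giving -16 dBV.
Stage 2: below threshold (-16 ≤ -8); passes unchanged; output -16 dBV.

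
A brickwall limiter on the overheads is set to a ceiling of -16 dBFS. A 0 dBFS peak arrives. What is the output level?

At ∞:1, everything above -16 dBFS is held at the ceiling.

-16 dBFS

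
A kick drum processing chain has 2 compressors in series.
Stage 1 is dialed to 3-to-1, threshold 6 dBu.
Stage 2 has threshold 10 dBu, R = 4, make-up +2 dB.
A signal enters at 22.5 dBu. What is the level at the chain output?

12.375 dBu

Stage 1: overshoot 16.5 dB → 16.5/3 = 5.5 dB → 11.5 dBu.
Stage 2: overshoot 1.5 dB → 1.5/4 = 0.375 dB → 10.375 dBu; +2 dB make-up → 12.375 dBu.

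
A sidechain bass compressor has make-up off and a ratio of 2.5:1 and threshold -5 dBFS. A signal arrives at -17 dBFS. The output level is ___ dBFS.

-17 dBFS is 12 dB below the -5 dBFS threshold, so no gain reduction is applied.
Output = input = -17 dBFS.

-17 dBFS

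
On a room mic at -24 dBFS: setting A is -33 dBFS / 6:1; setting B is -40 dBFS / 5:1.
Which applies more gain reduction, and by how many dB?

B, by 5.3 dB

A: 9 dB over, compressed to 1.5 dB over, so 7.5 dB of GR.
B: 16 dB over, compressed to 3.2 dB over, so 12.8 dB of GR.
B reduces 5.3 dB more.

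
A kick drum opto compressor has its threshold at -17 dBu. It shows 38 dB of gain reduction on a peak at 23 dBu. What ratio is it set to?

20:1

Input overshoot = 23 − (-17) = 40 dB.
Output overshoot = 40 − 38 = 2 dB.
Ratio = input overshoot / output overshoot = 40 / 2 = 20.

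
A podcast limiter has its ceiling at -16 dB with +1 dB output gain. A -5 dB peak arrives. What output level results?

At ∞:1, everything above -16 dB is held at the ceiling.
Output gain then adds 1 dB: -16 + 1 = -15 dB.

-15 dB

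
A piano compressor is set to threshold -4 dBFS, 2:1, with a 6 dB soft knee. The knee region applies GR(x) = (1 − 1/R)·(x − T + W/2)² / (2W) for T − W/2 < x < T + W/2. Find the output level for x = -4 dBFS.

-4.375 dBFS

x − T + W/2 = -4 − (-4) + 3 = 3.
GR = (1 − 1/2) × 3² / 12 = 0.5 × 9 / 12 = 0.375 dB.
Output = -4 − 0.375 = -4.375 dBFS.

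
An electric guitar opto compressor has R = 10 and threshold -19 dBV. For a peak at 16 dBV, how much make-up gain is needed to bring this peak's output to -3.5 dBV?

12 dB

Without make-up, output = threshold + overshoot/10 = -19 + 3.5 = -15.5 dBV.
Gap to target: 12 dB.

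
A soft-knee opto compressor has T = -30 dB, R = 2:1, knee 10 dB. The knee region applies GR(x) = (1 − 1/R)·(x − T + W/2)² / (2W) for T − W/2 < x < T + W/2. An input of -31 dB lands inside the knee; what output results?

x − T + W/2 = -31 − (-30) + 5 = 4.
GR = (1 − 1/2) × 4² / 20 = 0.5 × 16 / 20 = 0.4 dB.
Output = -31 − 0.4 = -31.4 dB.

-31.4 dB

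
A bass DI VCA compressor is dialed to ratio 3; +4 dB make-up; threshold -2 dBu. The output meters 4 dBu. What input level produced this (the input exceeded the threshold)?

4 dBu

Before make-up, the level was 4 − 4 = 0 dBu.
The compressed level sits 0 − (-2) = 2 dB over threshold.
Before 3:1 compression the overshoot was 2 × 3 = 6 dB, so input = -2 + 6 = 4 dBu.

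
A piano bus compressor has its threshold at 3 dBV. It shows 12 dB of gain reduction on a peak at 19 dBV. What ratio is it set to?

Input overshoot = 19 − 3 = 16 dB.
Output overshoot = 16 − 12 = 4 dB.
Ratio = input overshoot / output overshoot = 16 / 4 = 4.

4:1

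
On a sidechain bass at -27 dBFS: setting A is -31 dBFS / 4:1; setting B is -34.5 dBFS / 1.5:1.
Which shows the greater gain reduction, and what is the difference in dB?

A: GR = 4 − 4/4 = 3 dB.
B: GR = 7.5 − 7.5/1.5 = 2.5 dB.
Difference: 0.5 dB in favour of A.

A, by 0.5 dB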